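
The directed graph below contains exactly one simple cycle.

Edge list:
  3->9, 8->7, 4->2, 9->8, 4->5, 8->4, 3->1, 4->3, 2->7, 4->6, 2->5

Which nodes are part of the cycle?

DFS with gray/black marking from 4:
4 gray
  5 gray
  5 black
  3 gray
    1 gray
    1 black
    9 gray
      8 gray
        8→4: 4 is gray → back edge
Back edge closes the cycle 4 → 3 → 9 → 8 → 4; its vertices are {3, 4, 8, 9}.

3, 4, 8, 9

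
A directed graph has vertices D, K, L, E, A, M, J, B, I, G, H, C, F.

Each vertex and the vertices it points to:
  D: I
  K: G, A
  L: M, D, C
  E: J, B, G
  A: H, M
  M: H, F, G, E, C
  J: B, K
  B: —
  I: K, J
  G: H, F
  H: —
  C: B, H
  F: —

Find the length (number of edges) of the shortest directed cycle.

5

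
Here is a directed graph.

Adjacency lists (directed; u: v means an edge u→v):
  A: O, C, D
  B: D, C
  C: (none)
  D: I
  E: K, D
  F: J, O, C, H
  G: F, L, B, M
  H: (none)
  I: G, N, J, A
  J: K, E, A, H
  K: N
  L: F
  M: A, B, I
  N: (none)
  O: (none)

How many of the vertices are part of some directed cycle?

10

A vertex is on a directed cycle iff it belongs to a strongly connected component of size ≥ 2 (or has a self-loop).
The vertices on cycles are {A, B, D, E, F, G, I, J, L, M} — 10 in total.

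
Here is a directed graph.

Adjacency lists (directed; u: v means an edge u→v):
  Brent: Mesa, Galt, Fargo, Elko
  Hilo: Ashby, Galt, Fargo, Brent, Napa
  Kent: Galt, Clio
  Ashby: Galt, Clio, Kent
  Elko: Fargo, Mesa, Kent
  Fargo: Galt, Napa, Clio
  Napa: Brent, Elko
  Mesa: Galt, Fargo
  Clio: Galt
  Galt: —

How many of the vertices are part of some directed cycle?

5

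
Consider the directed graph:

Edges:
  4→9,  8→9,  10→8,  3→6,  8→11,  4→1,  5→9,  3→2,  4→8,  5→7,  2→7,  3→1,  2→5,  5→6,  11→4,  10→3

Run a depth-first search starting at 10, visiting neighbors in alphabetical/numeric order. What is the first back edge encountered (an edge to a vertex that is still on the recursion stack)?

DFS from 10 (visiting neighbors in alphabetical/numeric order); mark gray on enter, black on exit:
10 gray
  3 gray
    1 gray
    1 black
    2 gray
      5 gray
        6 gray
        6 black
        7 gray
        7 black
        9 gray
        9 black
      5 black
      2→7: 7 black — skip
    2 black
    3→6: 6 black — skip
  3 black
  8 gray
    8→9: 9 black — skip
    11 gray
      4 gray
        4→1: 1 black — skip
        4→8: 8 is gray → back edge
First back edge: 4 → 8.

4→8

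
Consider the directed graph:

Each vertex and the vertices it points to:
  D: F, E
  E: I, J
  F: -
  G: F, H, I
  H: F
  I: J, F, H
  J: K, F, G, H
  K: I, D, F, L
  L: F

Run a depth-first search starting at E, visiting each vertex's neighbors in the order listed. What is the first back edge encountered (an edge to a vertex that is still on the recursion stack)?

K→I

DFS from E (visiting each vertex's neighbors in the order listed); mark gray on enter, black on exit:
E gray
  I gray
    J gray
      K gray
        K→I: I is gray → back edge
First back edge: K → I.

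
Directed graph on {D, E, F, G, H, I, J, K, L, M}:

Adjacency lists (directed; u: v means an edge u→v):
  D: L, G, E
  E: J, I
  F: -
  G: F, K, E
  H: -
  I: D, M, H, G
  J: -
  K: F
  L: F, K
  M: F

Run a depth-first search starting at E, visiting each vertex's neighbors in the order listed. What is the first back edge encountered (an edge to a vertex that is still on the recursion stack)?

DFS from E (visiting each vertex's neighbors in the order listed); mark gray on enter, black on exit:
E gray
  J gray
  J black
  I gray
    D gray
      L gray
        F gray
        F black
        K gray
          K→F: F black — skip
        K black
      L black
      G gray
        G→F: F black — skip
        G→K: K black — skip
        G→E: E is gray → back edge
First back edge: G → E.

G→E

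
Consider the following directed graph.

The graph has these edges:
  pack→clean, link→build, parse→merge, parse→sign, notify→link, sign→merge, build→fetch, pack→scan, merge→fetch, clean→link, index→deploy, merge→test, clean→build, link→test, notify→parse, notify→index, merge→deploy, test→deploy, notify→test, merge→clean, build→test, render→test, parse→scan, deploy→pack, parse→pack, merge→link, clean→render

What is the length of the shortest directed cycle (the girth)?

For each vertex v, BFS finds the shortest path from v back to v.
The shortest such closed walk is pack → clean → render → test → deploy → pack, length 5.

5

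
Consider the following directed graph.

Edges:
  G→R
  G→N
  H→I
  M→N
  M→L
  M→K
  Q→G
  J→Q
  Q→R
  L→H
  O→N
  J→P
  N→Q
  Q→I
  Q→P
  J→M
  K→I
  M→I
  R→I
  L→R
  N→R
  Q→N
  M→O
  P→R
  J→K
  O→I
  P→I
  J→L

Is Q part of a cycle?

Yes

Q is on a cycle iff Q can reach itself via ≥1 edge.
Q → N → Q — yes.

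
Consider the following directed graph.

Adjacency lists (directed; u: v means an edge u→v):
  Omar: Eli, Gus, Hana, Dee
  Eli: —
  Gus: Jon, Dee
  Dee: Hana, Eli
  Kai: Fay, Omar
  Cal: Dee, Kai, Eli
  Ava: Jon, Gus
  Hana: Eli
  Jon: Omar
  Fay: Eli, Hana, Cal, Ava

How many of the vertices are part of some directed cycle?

A vertex is on a directed cycle iff it belongs to a strongly connected component of size ≥ 2 (or has a self-loop).
The vertices on cycles are {Cal, Fay, Gus, Jon, Kai, Omar} — 6 in total.

6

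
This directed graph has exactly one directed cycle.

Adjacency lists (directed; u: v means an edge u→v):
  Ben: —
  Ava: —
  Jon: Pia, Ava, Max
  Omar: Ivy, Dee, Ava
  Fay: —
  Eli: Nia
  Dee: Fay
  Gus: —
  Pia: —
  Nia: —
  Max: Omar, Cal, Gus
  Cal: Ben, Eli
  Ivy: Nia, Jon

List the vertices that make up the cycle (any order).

DFS with gray/black marking from Jon:
Jon gray
  Pia gray
  Pia black
  Ava gray
  Ava black
  Max gray
    Omar gray
      Ivy gray
        Nia gray
        Nia black
        Ivy→Jon: Jon is gray → back edge
Back edge closes the cycle Jon → Max → Omar → Ivy → Jon; its vertices are {Ivy, Jon, Max, Omar}.

Ivy, Jon, Max, Omar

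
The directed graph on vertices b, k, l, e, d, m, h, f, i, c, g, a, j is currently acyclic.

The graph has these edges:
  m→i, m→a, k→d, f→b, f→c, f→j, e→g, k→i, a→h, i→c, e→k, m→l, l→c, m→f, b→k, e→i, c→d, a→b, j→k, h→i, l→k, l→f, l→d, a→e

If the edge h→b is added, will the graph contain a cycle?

No

Adding h→b creates a cycle iff b can already reach h.
Explore from b: no path reaches h. The graph stays acyclic.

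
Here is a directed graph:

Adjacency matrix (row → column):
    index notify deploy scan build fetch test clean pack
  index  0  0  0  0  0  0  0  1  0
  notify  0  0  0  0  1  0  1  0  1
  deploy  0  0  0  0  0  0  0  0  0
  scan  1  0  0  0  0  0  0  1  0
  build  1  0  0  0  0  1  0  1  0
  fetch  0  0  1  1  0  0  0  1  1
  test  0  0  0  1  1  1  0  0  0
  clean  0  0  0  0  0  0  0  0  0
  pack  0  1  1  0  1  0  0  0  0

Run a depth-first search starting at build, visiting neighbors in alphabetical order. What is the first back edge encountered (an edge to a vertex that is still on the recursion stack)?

pack->build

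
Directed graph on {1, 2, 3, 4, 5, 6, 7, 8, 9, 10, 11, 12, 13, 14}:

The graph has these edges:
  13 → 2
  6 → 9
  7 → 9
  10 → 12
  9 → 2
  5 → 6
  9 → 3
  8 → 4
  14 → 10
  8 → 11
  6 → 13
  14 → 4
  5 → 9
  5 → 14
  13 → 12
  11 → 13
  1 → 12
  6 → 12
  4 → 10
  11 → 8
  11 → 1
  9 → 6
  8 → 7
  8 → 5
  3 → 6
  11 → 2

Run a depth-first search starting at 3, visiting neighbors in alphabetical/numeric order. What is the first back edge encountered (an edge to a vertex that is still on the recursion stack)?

9->3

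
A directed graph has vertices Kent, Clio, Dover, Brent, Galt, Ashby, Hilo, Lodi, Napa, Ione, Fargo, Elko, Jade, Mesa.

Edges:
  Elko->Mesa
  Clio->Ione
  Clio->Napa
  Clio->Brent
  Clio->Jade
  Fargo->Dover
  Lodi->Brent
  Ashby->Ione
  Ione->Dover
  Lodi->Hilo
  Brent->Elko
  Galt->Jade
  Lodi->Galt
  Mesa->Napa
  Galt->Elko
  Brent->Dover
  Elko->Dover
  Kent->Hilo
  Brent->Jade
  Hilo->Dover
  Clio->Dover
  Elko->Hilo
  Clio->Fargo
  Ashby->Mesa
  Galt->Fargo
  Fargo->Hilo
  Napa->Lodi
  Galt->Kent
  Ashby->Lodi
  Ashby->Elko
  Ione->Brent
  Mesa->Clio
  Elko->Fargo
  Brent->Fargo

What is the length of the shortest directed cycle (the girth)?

For each vertex v, BFS finds the shortest path from v back to v.
The shortest such closed walk is Mesa → Clio → Brent → Elko → Mesa, length 4.

4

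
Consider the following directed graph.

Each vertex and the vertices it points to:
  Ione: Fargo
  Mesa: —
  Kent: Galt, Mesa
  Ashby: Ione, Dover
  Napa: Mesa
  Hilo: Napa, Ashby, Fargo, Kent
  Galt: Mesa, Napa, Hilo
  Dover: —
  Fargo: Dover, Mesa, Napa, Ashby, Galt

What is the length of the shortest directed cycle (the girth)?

3

For each vertex v, BFS finds the shortest path from v back to v.
The shortest such closed walk is Galt → Hilo → Fargo → Galt, length 3.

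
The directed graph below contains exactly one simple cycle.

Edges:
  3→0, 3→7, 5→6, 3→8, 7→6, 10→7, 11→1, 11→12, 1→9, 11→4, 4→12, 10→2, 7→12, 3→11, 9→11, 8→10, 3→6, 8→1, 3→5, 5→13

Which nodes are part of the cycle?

DFS with gray/black marking from 11:
11 gray
  4 gray
    12 gray
    12 black
  4 black
  11→12: 12 black — skip
  1 gray
    9 gray
      9→11: 11 is gray → back edge
Back edge closes the cycle 11 → 1 → 9 → 11; its vertices are {1, 9, 11}.

1, 9, 11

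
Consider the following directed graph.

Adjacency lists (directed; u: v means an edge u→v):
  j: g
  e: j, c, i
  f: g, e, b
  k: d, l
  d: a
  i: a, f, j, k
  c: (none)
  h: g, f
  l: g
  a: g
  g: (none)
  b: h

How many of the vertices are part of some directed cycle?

5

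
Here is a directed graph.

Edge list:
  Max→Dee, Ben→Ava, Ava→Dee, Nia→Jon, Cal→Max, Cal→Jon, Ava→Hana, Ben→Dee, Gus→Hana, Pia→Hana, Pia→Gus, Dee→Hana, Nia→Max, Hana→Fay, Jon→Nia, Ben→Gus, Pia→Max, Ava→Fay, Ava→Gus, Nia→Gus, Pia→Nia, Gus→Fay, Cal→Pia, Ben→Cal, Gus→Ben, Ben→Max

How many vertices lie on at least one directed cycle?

7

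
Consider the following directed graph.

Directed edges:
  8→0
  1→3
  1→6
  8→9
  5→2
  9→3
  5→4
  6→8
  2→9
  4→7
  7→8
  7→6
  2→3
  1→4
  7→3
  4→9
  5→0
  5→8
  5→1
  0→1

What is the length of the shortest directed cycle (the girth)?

4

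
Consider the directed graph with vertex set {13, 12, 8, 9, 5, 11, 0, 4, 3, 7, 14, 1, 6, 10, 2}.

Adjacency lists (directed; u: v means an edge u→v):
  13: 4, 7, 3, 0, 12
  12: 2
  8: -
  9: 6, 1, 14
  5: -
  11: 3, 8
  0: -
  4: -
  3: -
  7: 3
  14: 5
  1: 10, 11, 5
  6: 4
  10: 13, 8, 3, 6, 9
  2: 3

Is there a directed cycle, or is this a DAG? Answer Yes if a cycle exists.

Yes

DFS with white/gray/black marking, starting from 0:
0 gray
0 black
13 gray
  4 gray
  4 black
  7 gray
    3 gray
    3 black
  7 black
  13→3: 3 black — skip
  13→0: 0 black — skip
  12 gray
    2 gray
      2→3: 3 black — skip
    2 black
  12 black
13 black
8 gray
8 black
9 gray
  6 gray
    6→4: 4 black — skip
  6 black
  1 gray
    10 gray
      10→13: 13 black — skip
      10→8: 8 black — skip
      10→3: 3 black — skip
      10→6: 6 black — skip
      10→9: 9 is gray → back edge
Back edge found, so a cycle exists: 9 → 1 → 10 → 9.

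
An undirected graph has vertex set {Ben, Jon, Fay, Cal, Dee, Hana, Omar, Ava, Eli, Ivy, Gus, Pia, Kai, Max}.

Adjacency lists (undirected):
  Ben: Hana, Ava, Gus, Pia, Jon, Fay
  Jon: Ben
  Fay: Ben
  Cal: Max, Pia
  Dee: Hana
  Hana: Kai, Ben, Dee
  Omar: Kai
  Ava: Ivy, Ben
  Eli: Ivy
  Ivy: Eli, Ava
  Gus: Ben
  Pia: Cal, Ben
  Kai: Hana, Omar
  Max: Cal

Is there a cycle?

No

DFS, tracking each vertex's parent; an edge to a visited non-parent vertex closes a cycle.
Start from Fay:
visit Fay (parent –)
  visit Ben (parent Fay)
    visit Hana (parent Ben)
      visit Kai (parent Hana)
        Kai–Hana: parent, skip
        visit Omar (parent Kai)
          Omar–Kai: parent, skip
      Hana–Ben: parent, skip
      visit Dee (parent Hana)
        Dee–Hana: parent, skip
    visit Ava (parent Ben)
      visit Ivy (parent Ava)
        visit Eli (parent Ivy)
          Eli–Ivy: parent, skip
        Ivy–Ava: parent, skip
      Ava–Ben: parent, skip
    visit Gus (parent Ben)
      Gus–Ben: parent, skip
    visit Pia (parent Ben)
      visit Cal (parent Pia)
        visit Max (parent Cal)
          Max–Cal: parent, skip
        Cal–Pia: parent, skip
      Pia–Ben: parent, skip
    visit Jon (parent Ben)
      Jon–Ben: parent, skip
    Ben–Fay: parent, skip
No non-parent visited neighbor found — the graph is a forest.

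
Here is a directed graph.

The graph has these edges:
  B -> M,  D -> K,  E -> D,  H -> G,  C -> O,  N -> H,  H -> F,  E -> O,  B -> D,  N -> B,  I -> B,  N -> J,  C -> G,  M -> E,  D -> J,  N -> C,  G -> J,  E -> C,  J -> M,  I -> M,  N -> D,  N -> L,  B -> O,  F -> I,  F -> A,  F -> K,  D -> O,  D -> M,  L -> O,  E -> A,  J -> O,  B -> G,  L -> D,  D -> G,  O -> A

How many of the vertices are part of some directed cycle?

6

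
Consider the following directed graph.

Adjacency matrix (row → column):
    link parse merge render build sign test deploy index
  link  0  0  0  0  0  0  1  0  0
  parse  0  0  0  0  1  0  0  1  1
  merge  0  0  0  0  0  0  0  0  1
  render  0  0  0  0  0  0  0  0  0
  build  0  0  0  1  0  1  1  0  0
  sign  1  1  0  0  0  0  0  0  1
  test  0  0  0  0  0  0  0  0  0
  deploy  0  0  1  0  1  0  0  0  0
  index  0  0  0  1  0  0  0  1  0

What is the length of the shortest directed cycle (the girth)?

For each vertex v, BFS finds the shortest path from v back to v.
The shortest such closed walk is parse → build → sign → parse, length 3.

3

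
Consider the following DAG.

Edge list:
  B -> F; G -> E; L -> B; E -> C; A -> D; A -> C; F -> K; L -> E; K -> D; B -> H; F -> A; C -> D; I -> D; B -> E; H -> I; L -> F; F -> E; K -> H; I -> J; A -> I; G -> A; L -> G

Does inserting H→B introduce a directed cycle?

Yes

Adding H→B creates a cycle iff B can already reach H.
Path from B: B → H.
So B → … → H → B is a cycle.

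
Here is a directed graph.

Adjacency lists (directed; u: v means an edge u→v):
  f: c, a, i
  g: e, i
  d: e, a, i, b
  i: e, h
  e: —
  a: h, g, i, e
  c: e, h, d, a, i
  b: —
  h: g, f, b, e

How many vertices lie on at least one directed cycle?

A vertex is on a directed cycle iff it belongs to a strongly connected component of size ≥ 2 (or has a self-loop).
The vertices on cycles are {a, c, d, f, g, h, i} — 7 in total.

7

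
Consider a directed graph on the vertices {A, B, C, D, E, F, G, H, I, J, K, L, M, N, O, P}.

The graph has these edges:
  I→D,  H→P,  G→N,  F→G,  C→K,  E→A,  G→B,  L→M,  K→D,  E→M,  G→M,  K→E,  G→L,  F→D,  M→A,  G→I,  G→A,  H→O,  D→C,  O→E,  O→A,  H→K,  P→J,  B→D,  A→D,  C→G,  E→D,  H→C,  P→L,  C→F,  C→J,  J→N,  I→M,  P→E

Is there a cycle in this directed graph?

DFS with white/gray/black marking, starting from A:
A gray
  D gray
    C gray
      F gray
        F→D: D is gray → back edge
Back edge found, so a cycle exists: D → C → F → D.

Yes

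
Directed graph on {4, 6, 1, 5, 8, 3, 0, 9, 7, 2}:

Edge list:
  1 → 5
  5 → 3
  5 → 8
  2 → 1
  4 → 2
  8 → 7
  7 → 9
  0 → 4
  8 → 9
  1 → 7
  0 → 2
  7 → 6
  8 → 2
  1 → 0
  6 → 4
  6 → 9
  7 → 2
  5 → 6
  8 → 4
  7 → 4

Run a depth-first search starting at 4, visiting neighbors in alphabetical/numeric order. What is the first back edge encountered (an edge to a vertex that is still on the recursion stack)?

DFS from 4 (visiting neighbors in alphabetical/numeric order); mark gray on enter, black on exit:
4 gray
  2 gray
    1 gray
      0 gray
        0→2: 2 is gray → back edge
First back edge: 0 → 2.

0→2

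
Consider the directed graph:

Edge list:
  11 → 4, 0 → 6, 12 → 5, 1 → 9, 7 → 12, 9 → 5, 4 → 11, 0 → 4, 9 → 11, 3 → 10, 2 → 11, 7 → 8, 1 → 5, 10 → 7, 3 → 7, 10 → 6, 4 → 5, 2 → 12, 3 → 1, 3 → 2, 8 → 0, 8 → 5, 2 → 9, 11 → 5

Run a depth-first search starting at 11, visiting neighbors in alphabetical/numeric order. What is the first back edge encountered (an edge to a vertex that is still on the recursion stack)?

DFS from 11 (visiting neighbors in alphabetical/numeric order); mark gray on enter, black on exit:
11 gray
  4 gray
    5 gray
    5 black
    4→11: 11 is gray → back edge
First back edge: 4 → 11.

4->11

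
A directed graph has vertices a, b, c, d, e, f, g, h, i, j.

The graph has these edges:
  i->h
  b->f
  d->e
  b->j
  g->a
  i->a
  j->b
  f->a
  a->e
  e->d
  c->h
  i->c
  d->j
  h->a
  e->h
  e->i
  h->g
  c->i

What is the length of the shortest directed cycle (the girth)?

For each vertex v, BFS finds the shortest path from v back to v.
The shortest such closed walk is d → e → d, length 2.

2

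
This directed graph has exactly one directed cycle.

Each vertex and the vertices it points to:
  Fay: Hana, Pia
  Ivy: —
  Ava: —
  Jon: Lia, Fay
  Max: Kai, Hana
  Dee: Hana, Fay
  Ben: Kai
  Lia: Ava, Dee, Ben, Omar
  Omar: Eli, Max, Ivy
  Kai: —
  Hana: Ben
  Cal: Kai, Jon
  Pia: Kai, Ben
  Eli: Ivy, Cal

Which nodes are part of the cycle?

DFS with gray/black marking from Lia:
Lia gray
  Ava gray
  Ava black
  Dee gray
    Hana gray
      Ben gray
        Kai gray
        Kai black
      Ben black
    Hana black
    Fay gray
      Fay→Hana: Hana black — skip
      Pia gray
        Pia→Kai: Kai black — skip
        Pia→Ben: Ben black — skip
      Pia black
    Fay black
  Dee black
  Lia→Ben: Ben black — skip
  Omar gray
    Eli gray
      Ivy gray
      Ivy black
      Cal gray
        Cal→Kai: Kai black — skip
        Jon gray
          Jon→Lia: Lia is gray → back edge
Back edge closes the cycle Lia → Omar → Eli → Cal → Jon → Lia; its vertices are {Cal, Eli, Jon, Lia, Omar}.

Cal, Eli, Jon, Lia, Omar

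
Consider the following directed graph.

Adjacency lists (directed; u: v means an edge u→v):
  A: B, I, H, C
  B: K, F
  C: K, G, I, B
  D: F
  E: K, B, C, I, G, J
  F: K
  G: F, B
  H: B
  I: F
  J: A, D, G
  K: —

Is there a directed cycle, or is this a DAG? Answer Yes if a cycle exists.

No

DFS with white/gray/black marking, starting from D:
D gray
  F gray
    K gray
    K black
  F black
D black
A gray
  B gray
    B→K: K black — skip
    B→F: F black — skip
  B black
  I gray
    I→F: F black — skip
  I black
  H gray
    H→B: B black — skip
  H black
  C gray
    C→K: K black — skip
    G gray
      G→F: F black — skip
      G→B: B black — skip
    G black
    C→I: I black — skip
    C→B: B black — skip
  C black
A black
E gray
  E→K: K black — skip
  E→B: B black — skip
  E→C: C black — skip
  E→I: I black — skip
  E→G: G black — skip
  J gray
    J→A: A black — skip
    J→D: D black — skip
    J→G: G black — skip
  J black
E black
Every edge goes to a white or black vertex — no back edge, so the graph is acyclic.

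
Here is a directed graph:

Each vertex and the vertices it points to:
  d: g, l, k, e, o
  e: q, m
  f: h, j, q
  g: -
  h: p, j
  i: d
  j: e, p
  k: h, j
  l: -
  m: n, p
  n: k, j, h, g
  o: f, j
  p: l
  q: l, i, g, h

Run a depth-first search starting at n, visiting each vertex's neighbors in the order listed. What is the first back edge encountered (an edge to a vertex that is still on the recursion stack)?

d->k

DFS from n (visiting each vertex's neighbors in the order listed); mark gray on enter, black on exit:
n gray
  k gray
    h gray
      p gray
        l gray
        l black
      p black
      j gray
        e gray
          q gray
            q→l: l black — skip
            i gray
              d gray
                g gray
                g black
                d→l: l black — skip
                d→k: k is gray → back edge
First back edge: d → k.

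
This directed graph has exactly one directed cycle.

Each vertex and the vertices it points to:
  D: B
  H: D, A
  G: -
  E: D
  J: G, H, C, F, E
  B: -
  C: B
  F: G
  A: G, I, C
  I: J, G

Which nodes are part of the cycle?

A, H, I, J

DFS with gray/black marking from A:
A gray
  G gray
  G black
  I gray
    J gray
      J→G: G black — skip
      H gray
        D gray
          B gray
          B black
        D black
        H→A: A is gray → back edge
Back edge closes the cycle A → I → J → H → A; its vertices are {A, H, I, J}.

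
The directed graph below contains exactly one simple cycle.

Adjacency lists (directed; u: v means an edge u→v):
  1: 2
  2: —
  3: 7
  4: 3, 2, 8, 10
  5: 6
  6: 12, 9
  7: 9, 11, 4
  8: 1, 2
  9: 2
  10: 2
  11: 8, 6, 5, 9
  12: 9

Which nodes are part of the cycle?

DFS with gray/black marking from 7:
7 gray
  9 gray
    2 gray
    2 black
  9 black
  11 gray
    8 gray
      1 gray
        1→2: 2 black — skip
      1 black
      8→2: 2 black — skip
    8 black
    6 gray
      12 gray
        12→9: 9 black — skip
      12 black
      6→9: 9 black — skip
    6 black
    5 gray
      5→6: 6 black — skip
    5 black
    11→9: 9 black — skip
  11 black
  4 gray
    3 gray
      3→7: 7 is gray → back edge
Back edge closes the cycle 7 → 4 → 3 → 7; its vertices are {3, 4, 7}.

3, 4, 7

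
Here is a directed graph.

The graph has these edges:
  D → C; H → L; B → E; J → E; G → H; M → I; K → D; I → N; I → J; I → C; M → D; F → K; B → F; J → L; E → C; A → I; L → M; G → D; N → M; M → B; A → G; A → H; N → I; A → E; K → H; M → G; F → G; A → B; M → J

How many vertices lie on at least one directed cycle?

10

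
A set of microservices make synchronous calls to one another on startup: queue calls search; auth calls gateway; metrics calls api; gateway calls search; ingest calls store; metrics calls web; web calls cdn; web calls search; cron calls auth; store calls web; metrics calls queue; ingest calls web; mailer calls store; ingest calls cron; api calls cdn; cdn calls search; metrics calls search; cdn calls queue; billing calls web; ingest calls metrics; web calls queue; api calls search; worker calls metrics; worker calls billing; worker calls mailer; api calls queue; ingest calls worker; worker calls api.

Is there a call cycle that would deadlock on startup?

No

DFS with white/gray/black marking, starting from queue:
queue gray
  search gray
  search black
queue black
store gray
  web gray
    web→search: search black — skip
    cdn gray
      cdn→queue: queue black — skip
      cdn→search: search black — skip
    cdn black
    web→queue: queue black — skip
  web black
store black
cron gray
  auth gray
    gateway gray
      gateway→search: search black — skip
    gateway black
  auth black
cron black
mailer gray
  mailer→store: store black — skip
mailer black
ingest gray
  metrics gray
    metrics→search: search black — skip
    api gray
      api→cdn: cdn black — skip
      api→search: search black — skip
      api→queue: queue black — skip
    api black
    metrics→queue: queue black — skip
    metrics→web: web black — skip
  metrics black
  ingest→web: web black — skip
  worker gray
    worker→metrics: metrics black — skip
    billing gray
      billing→web: web black — skip
    billing black
    worker→mailer: mailer black — skip
    worker→api: api black — skip
  worker black
  ingest→cron: cron black — skip
  ingest→store: store black — skip
ingest black
Every edge goes to a white or black vertex — no back edge, so the graph is acyclic.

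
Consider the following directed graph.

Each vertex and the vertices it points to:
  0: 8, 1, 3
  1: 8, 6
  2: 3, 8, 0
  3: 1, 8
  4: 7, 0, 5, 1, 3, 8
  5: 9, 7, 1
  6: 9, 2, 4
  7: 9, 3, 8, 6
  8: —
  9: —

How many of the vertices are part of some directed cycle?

8

A vertex is on a directed cycle iff it belongs to a strongly connected component of size ≥ 2 (or has a self-loop).
The vertices on cycles are {0, 1, 2, 3, 4, 5, 6, 7} — 8 in total.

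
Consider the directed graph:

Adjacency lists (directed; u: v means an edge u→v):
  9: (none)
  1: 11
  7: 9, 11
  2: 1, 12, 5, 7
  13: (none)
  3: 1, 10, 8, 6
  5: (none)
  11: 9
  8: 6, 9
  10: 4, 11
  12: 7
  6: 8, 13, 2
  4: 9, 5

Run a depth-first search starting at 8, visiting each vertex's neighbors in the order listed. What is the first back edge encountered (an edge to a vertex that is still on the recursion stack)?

6->8

DFS from 8 (visiting each vertex's neighbors in the order listed); mark gray on enter, black on exit:
8 gray
  6 gray
    6→8: 8 is gray → back edge
First back edge: 6 → 8.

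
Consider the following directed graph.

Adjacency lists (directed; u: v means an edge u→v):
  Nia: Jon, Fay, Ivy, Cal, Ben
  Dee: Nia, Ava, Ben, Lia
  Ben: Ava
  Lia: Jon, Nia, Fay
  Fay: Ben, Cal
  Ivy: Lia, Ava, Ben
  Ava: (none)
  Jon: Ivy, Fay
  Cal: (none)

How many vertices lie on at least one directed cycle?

4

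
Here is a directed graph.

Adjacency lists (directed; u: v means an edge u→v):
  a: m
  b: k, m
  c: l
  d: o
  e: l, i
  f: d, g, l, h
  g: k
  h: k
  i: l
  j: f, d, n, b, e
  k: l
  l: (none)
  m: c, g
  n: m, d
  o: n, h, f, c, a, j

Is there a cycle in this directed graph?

Yes

DFS with white/gray/black marking, starting from i:
i gray
  l gray
  l black
i black
a gray
  m gray
    c gray
      c→l: l black — skip
    c black
    g gray
      k gray
        k→l: l black — skip
      k black
    g black
  m black
a black
b gray
  b→k: k black — skip
  b→m: m black — skip
b black
d gray
  o gray
    n gray
      n→m: m black — skip
      n→d: d is gray → back edge
Back edge found, so a cycle exists: d → o → n → d.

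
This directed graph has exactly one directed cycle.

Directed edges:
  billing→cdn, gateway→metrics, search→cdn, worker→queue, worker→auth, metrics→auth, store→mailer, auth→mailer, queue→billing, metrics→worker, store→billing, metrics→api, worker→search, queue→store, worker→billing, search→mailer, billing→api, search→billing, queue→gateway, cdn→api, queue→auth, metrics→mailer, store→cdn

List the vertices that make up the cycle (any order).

DFS with gray/black marking from worker:
worker gray
  auth gray
    mailer gray
    mailer black
  auth black
  queue gray
    gateway gray
      metrics gray
        metrics→worker: worker is gray → back edge
Back edge closes the cycle worker → queue → gateway → metrics → worker; its vertices are {queue, worker, gateway, metrics}.

queue, worker, gateway, metrics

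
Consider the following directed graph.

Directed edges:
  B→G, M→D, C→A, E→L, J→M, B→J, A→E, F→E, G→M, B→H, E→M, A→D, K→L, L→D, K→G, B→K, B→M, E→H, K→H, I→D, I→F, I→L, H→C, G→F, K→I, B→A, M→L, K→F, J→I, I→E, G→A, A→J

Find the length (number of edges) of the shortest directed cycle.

4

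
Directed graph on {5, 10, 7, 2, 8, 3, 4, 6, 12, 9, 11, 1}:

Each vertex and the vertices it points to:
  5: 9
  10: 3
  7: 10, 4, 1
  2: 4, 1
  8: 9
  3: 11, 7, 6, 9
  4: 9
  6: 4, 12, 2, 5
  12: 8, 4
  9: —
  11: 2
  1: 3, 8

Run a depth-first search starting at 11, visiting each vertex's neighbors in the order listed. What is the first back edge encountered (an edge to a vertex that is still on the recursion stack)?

DFS from 11 (visiting each vertex's neighbors in the order listed); mark gray on enter, black on exit:
11 gray
  2 gray
    4 gray
      9 gray
      9 black
    4 black
    1 gray
      3 gray
        3→11: 11 is gray → back edge
First back edge: 3 → 11.

3→11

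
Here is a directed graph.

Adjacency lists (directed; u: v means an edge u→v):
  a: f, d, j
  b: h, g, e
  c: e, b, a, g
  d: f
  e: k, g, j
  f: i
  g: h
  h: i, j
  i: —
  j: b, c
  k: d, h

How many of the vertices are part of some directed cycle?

8

A vertex is on a directed cycle iff it belongs to a strongly connected component of size ≥ 2 (or has a self-loop).
The vertices on cycles are {a, b, c, e, g, h, j, k} — 8 in total.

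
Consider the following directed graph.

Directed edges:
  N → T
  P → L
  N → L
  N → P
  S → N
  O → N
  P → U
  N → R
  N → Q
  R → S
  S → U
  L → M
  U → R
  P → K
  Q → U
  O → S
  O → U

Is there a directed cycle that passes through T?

No

T lies on a cycle iff there is a path from T back to itself.
Exploring from T, it never reaches itself; equivalently, its strongly connected component is a singleton.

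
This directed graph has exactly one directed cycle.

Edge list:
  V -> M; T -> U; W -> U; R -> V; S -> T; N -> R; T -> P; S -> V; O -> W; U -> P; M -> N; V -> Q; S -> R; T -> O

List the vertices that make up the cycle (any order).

M, N, R, V

DFS with gray/black marking from V:
V gray
  M gray
    N gray
      R gray
        R→V: V is gray → back edge
Back edge closes the cycle V → M → N → R → V; its vertices are {M, N, R, V}.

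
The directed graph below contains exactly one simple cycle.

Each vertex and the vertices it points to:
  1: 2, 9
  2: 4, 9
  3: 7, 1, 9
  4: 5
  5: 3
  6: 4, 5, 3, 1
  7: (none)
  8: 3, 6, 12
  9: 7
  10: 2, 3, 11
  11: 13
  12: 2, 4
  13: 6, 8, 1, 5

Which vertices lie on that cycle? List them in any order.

1, 2, 3, 4, 5

DFS with gray/black marking from 5:
5 gray
  3 gray
    7 gray
    7 black
    1 gray
      2 gray
        4 gray
          4→5: 5 is gray → back edge
Back edge closes the cycle 5 → 3 → 1 → 2 → 4 → 5; its vertices are {1, 2, 3, 4, 5}.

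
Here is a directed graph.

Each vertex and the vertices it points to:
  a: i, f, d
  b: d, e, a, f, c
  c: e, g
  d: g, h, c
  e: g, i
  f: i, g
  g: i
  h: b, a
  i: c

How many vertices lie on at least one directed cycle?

8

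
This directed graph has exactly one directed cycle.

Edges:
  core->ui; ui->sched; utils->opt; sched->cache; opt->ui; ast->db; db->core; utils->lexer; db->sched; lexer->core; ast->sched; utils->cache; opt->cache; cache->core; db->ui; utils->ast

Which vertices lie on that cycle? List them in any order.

DFS with gray/black marking from cache:
cache gray
  core gray
    ui gray
      sched gray
        sched→cache: cache is gray → back edge
Back edge closes the cycle cache → core → ui → sched → cache; its vertices are {ui, core, cache, sched}.

ui, core, cache, sched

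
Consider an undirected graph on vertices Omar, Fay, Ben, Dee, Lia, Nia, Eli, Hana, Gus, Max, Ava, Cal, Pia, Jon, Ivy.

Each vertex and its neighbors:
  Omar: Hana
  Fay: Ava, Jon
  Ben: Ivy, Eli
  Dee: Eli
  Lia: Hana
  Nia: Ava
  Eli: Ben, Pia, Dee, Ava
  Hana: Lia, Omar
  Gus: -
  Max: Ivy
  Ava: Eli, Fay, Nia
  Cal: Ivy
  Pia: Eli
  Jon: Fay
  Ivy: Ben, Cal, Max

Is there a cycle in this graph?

DFS, tracking each vertex's parent; an edge to a visited non-parent vertex closes a cycle.
Start from Cal:
visit Cal (parent –)
  visit Ivy (parent Cal)
    visit Ben (parent Ivy)
      Ben–Ivy: parent, skip
      visit Eli (parent Ben)
        Eli–Ben: parent, skip
        visit Pia (parent Eli)
          Pia–Eli: parent, skip
        visit Dee (parent Eli)
          Dee–Eli: parent, skip
        visit Ava (parent Eli)
          Ava–Eli: parent, skip
          visit Fay (parent Ava)
            Fay–Ava: parent, skip
            visit Jon (parent Fay)
              Jon–Fay: parent, skip
          visit Nia (parent Ava)
            Nia–Ava: parent, skip
    Ivy–Cal: parent, skip
    visit Max (parent Ivy)
      Max–Ivy: parent, skip
visit Omar (parent –)
  visit Hana (parent Omar)
    visit Lia (parent Hana)
      Lia–Hana: parent, skip
    Hana–Omar: parent, skip
visit Gus (parent –)
No non-parent visited neighbor found — the graph is a forest.

No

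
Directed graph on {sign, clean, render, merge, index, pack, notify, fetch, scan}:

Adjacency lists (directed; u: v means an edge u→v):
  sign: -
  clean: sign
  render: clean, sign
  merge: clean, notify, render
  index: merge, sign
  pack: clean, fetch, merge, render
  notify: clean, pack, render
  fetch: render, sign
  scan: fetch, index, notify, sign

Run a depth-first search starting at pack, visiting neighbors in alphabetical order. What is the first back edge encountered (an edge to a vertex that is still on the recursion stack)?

notify→pack

DFS from pack (visiting neighbors in alphabetical order); mark gray on enter, black on exit:
pack gray
  clean gray
    sign gray
    sign black
  clean black
  fetch gray
    render gray
      render→clean: clean black — skip
      render→sign: sign black — skip
    render black
    fetch→sign: sign black — skip
  fetch black
  merge gray
    merge→clean: clean black — skip
    notify gray
      notify→clean: clean black — skip
      notify→pack: pack is gray → back edge
First back edge: notify → pack.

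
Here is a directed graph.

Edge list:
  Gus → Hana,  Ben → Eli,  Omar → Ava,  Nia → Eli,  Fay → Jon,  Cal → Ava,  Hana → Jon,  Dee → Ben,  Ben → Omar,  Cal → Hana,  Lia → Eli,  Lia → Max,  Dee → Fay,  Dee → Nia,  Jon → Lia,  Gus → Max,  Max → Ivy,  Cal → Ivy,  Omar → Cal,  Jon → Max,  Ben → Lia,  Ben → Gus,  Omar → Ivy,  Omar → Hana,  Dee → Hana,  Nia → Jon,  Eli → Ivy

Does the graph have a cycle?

DFS with white/gray/black marking, starting from Eli:
Eli gray
  Ivy gray
  Ivy black
Eli black
Ben gray
  Omar gray
    Cal gray
      Cal→Ivy: Ivy black — skip
      Hana gray
        Jon gray
          Lia gray
            Lia→Eli: Eli black — skip
            Max gray
              Max→Ivy: Ivy black — skip
            Max black
          Lia black
          Jon→Max: Max black — skip
        Jon black
      Hana black
      Ava gray
      Ava black
    Cal black
    Omar→Hana: Hana black — skip
    Omar→Ivy: Ivy black — skip
    Omar→Ava: Ava black — skip
  Omar black
  Ben→Eli: Eli black — skip
  Ben→Lia: Lia black — skip
  Gus gray
    Gus→Max: Max black — skip
    Gus→Hana: Hana black — skip
  Gus black
Ben black
Dee gray
  Nia gray
    Nia→Eli: Eli black — skip
    Nia→Jon: Jon black — skip
  Nia black
  Fay gray
    Fay→Jon: Jon black — skip
  Fay black
  Dee→Ben: Ben black — skip
  Dee→Hana: Hana black — skip
Dee black
Every edge goes to a white or black vertex — no back edge, so the graph is acyclic.

No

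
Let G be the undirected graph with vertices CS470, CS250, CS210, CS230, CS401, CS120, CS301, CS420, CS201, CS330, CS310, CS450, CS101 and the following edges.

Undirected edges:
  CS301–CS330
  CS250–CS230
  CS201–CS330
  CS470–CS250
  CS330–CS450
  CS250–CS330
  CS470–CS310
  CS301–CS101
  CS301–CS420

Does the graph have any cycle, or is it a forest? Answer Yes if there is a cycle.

DFS, tracking each vertex's parent; an edge to a visited non-parent vertex closes a cycle.
Start from CS120:
visit CS120 (parent –)
visit CS470 (parent –)
  visit CS310 (parent CS470)
    CS310–CS470: parent, skip
  visit CS250 (parent CS470)
    CS250–CS470: parent, skip
    visit CS330 (parent CS250)
      CS330–CS250: parent, skip
      visit CS201 (parent CS330)
        CS201–CS330: parent, skip
      visit CS450 (parent CS330)
        CS450–CS330: parent, skip
      visit CS301 (parent CS330)
        visit CS101 (parent CS301)
          CS101–CS301: parent, skip
        visit CS420 (parent CS301)
          CS420–CS301: parent, skip
        CS301–CS330: parent, skip
    visit CS230 (parent CS250)
      CS230–CS250: parent, skip
visit CS210 (parent –)
visit CS401 (parent –)
No non-parent visited neighbor found — the graph is a forest.

No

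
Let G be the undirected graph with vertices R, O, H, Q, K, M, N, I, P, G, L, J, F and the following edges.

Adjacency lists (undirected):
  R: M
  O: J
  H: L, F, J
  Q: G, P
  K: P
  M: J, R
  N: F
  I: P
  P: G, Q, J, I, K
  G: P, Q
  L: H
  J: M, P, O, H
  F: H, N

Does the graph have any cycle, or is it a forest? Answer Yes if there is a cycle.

Yes

DFS, tracking each vertex's parent; an edge to a visited non-parent vertex closes a cycle.
Start from F:
visit F (parent –)
  visit H (parent F)
    visit L (parent H)
      L–H: parent, skip
    H–F: parent, skip
    visit J (parent H)
      visit M (parent J)
        M–J: parent, skip
        visit R (parent M)
          R–M: parent, skip
      visit P (parent J)
        visit G (parent P)
          G–P: parent, skip
          visit Q (parent G)
            Q–G: parent, skip
            Q–P: P visited and ≠ parent → cycle
Cycle: P – G – Q – P.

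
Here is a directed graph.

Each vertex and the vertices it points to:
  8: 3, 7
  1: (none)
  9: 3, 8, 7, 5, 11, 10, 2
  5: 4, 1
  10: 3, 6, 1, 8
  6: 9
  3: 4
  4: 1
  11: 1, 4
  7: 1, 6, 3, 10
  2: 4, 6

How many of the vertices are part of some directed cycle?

A vertex is on a directed cycle iff it belongs to a strongly connected component of size ≥ 2 (or has a self-loop).
The vertices on cycles are {2, 6, 7, 8, 9, 10} — 6 in total.

6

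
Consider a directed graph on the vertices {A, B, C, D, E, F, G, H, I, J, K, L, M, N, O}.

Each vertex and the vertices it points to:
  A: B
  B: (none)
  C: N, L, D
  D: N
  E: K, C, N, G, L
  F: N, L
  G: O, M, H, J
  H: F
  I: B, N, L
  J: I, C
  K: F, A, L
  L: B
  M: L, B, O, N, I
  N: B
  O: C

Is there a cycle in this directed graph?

No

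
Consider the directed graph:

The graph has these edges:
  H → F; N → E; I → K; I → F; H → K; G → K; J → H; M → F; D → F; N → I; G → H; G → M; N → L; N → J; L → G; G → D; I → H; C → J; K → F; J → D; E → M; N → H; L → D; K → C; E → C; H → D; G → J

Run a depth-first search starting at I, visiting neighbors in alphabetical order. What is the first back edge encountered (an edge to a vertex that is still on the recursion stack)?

J->H

DFS from I (visiting neighbors in alphabetical order); mark gray on enter, black on exit:
I gray
  F gray
  F black
  H gray
    D gray
      D→F: F black — skip
    D black
    H→F: F black — skip
    K gray
      C gray
        J gray
          J→D: D black — skip
          J→H: H is gray → back edge
First back edge: J → H.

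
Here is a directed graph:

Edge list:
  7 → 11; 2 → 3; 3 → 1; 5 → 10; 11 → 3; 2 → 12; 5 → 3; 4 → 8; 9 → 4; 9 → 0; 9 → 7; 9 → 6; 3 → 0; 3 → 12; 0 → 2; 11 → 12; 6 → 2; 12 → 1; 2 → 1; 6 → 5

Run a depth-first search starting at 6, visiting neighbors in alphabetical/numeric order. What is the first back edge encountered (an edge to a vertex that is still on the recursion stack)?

0→2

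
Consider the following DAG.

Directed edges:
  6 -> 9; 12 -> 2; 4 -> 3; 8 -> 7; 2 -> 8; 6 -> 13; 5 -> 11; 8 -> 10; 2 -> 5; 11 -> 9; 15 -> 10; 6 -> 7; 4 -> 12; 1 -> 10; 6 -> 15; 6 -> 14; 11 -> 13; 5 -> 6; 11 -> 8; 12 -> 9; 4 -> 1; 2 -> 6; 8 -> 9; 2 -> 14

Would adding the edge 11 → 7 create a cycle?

Adding 11→7 creates a cycle iff 7 can already reach 11.
Explore from 7: no path reaches 11. The graph stays acyclic.

No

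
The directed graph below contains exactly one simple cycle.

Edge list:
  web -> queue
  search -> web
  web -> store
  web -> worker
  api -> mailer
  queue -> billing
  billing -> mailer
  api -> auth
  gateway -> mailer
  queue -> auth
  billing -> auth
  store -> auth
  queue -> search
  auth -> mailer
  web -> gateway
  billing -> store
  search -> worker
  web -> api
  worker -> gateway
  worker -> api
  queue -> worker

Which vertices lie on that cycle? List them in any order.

web, queue, search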